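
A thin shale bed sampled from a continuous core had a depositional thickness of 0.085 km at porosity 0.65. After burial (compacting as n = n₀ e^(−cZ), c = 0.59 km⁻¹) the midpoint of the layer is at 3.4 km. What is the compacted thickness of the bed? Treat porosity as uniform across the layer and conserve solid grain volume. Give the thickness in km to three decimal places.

0.033 km

Porosity at 3.4 km: n = 0.65·exp(−0.59×3.4) = 0.0874
Solid-volume conservation: h(1−n) = h₀(1−n₀) ⇒ h = h₀·(1−n₀)/(1−n)
h = 0.085 × (1 − 0.65)/(1 − 0.0874) = 0.085 × 0.3835 = 0.0326 km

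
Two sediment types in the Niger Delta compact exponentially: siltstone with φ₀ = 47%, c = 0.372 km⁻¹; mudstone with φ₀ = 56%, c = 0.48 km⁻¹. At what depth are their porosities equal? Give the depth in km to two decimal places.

1.62 km

Set φ₀ₐ e^(−cₐd) = φ₀ᵦ e^(−cᵦd) ⇒ ln(φ₀ₐ/φ₀ᵦ) = (cₐ − cᵦ)·d
d = ln(0.47/0.56) / (0.372 − 0.48) = -0.1752 / -0.108 = 1.622 km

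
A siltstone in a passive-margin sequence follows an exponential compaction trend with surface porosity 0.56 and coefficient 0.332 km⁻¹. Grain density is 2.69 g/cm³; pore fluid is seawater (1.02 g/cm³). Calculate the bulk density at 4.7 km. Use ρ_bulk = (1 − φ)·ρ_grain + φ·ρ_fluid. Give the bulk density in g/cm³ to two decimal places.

2.49 g/cm³

Porosity at depth: φ = 0.56·exp(−0.332×4.7) = 0.56×0.2101 = 0.1176
Bulk density: ρ_b = (1−φ)ρ_g + φ·ρ_f = 0.8824×2.69 + 0.1176×1.02
       = 2.374 + 0.120 = 2.494 g/cm³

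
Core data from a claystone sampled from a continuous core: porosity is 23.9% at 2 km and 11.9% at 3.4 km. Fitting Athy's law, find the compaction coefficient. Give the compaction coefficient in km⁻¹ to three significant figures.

0.498 km⁻¹

Athy: phi(z) = phi₀ e^(−βz) ⇒ phi₁/phi₂ = e^{β(z₂−z₁)} ⇒ β = ln(phi₁/phi₂)/(z₂−z₁)
β = ln(0.239/0.119) / (3.4 − 2) = ln(2.008) / 1.4 = 0.6973 / 1.4 = 0.4981 km⁻¹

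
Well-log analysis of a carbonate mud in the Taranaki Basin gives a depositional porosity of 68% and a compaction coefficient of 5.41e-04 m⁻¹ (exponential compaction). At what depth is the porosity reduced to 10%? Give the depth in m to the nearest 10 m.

Working in km (1 km = 1000 m; β in km⁻¹ = β in m⁻¹ × 1000):
Invert Athy's law: d = ln(n₀/n) / β
d = ln(0.68/0.1) / 0.541 = ln(6.8) / 0.541 = 1.9169 / 0.541 = 3.543 km

3540 m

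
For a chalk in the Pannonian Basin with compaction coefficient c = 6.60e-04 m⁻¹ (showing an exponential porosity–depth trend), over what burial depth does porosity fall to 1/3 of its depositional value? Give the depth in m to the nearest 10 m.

1660 m

Working in km (1 km = 1000 m; c in km⁻¹ = c in m⁻¹ × 1000):
φ/φ₀ = 1/3 ⇒ exp(−c·z) = 1/3 ⇒ z = ln(3) / c
z = 1.0986 / 0.66 = 1.665 km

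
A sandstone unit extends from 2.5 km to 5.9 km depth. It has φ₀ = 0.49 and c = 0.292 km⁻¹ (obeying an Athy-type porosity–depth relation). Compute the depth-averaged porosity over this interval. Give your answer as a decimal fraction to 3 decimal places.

0.150

⟨φ⟩ = (1/(Z₂−Z₁)) ∫ φ₀ e^(−cZ) dZ = φ₀·(e^(−c·Z₁) − e^(−c·Z₂)) / (c·(Z₂−Z₁))
e^(−0.292×2.5) = 0.4819; e^(−0.292×5.9) = 0.1786
⟨φ⟩ = 0.49 × (0.4819 − 0.1786) / (0.292 × 3.4) = 0.49 × 0.3055 = 0.1497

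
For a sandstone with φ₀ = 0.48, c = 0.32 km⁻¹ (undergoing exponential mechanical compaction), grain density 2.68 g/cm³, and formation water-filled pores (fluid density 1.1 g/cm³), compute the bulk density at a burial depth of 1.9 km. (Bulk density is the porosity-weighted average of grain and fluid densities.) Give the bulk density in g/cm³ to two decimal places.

Porosity at depth: φ = 0.48·exp(−0.32×1.9) = 0.48×0.5444 = 0.2613
Bulk density: ρ_b = (1−φ)ρ_g + φ·ρ_f = 0.7387×2.68 + 0.2613×1.1
       = 1.980 + 0.287 = 2.267 g/cm³

2.27 g/cm³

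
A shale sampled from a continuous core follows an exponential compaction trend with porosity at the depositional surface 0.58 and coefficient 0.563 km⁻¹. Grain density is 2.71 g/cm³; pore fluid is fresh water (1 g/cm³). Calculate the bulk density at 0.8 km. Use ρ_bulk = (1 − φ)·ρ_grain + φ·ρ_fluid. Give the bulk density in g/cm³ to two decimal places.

2.08 g/cm³

Porosity at depth: phi = 0.58·exp(−0.563×0.8) = 0.58×0.6374 = 0.3697
Bulk density: ρ_b = (1−phi)ρ_g + phi·ρ_f = 0.6303×2.71 + 0.3697×1
       = 1.708 + 0.370 = 2.078 g/cm³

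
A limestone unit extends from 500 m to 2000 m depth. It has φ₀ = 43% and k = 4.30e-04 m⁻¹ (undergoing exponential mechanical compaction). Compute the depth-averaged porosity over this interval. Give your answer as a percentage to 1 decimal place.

Working in km (1 km = 1000 m; k in km⁻¹ = k in m⁻¹ × 1000):
⟨φ⟩ = (1/(z₂−z₁)) ∫ φ₀ e^(−kz) dz = φ₀·(e^(−k·z₁) − e^(−k·z₂)) / (k·(z₂−z₁))
e^(−0.43×0.5) = 0.8065; e^(−0.43×2) = 0.4232
⟨φ⟩ = 0.43 × (0.8065 − 0.4232) / (0.43 × 1.5) = 0.43 × 0.5944 = 0.2556

25.6%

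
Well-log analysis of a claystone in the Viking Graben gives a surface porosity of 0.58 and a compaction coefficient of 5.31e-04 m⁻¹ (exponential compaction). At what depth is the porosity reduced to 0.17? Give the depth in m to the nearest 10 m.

2310 m

Working in km (1 km = 1000 m; c in km⁻¹ = c in m⁻¹ × 1000):
Invert Athy's law: z = ln(phi₀/phi) / c
z = ln(0.58/0.17) / 0.531 = ln(3.412) / 0.531 = 1.2272 / 0.531 = 2.311 km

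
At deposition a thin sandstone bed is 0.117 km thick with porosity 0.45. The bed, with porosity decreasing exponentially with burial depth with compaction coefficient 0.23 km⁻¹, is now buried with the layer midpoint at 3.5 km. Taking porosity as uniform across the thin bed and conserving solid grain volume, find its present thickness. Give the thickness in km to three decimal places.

Porosity at 3.5 km: n = 0.45·exp(−0.23×3.5) = 0.2012
Solid-volume conservation: h(1−n) = h₀(1−n₀) ⇒ h = h₀·(1−n₀)/(1−n)
h = 0.117 × (1 − 0.45)/(1 − 0.2012) = 0.117 × 0.6885 = 0.0806 km

0.081 km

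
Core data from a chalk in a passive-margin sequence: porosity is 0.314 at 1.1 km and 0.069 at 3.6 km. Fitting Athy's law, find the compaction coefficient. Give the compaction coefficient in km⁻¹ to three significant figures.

0.606 km⁻¹

Athy: φ(d) = φ₀ e^(−cd) ⇒ φ₁/φ₂ = e^{c(d₂−d₁)} ⇒ c = ln(φ₁/φ₂)/(d₂−d₁)
c = ln(0.314/0.069) / (3.6 − 1.1) = ln(4.551) / 2.5 = 1.5153 / 2.5 = 0.6061 km⁻¹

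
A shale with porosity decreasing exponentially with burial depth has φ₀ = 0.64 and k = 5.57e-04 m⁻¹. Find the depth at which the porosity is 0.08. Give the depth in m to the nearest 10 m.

3730 m

Working in km (1 km = 1000 m; k in km⁻¹ = k in m⁻¹ × 1000):
Invert Athy's law: d = ln(φ₀/φ) / k
d = ln(0.64/0.08) / 0.557 = ln(8) / 0.557 = 2.0794 / 0.557 = 3.733 km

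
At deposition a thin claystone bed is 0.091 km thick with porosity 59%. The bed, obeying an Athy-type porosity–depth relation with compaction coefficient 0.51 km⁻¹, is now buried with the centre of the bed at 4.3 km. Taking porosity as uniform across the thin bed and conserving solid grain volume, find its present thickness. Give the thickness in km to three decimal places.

0.040 km

Porosity at 4.3 km: n = 0.59·exp(−0.51×4.3) = 0.0658
Solid-volume conservation: h(1−n) = h₀(1−n₀) ⇒ h = h₀·(1−n₀)/(1−n)
h = 0.091 × (1 − 0.59)/(1 − 0.0658) = 0.091 × 0.4389 = 0.0399 km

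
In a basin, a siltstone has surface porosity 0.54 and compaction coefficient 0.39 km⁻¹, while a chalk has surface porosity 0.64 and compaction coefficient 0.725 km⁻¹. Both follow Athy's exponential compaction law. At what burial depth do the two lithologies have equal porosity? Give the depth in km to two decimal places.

0.51 km

Set φ₀ₐ e^(−βₐz) = φ₀ᵦ e^(−βᵦz) ⇒ ln(φ₀ₐ/φ₀ᵦ) = (βₐ − βᵦ)·z
z = ln(0.54/0.64) / (0.39 − 0.725) = -0.1699 / -0.335 = 0.507 km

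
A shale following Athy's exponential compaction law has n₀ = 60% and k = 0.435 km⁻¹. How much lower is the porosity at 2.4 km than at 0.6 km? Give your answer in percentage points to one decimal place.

n(0.6) = 0.6·e^(−0.435×0.6) = 0.4622
n(2.4) = 0.6·e^(−0.435×2.4) = 0.2112
Δn = 0.4622 − 0.2112 = 0.2509

25.1 percentage points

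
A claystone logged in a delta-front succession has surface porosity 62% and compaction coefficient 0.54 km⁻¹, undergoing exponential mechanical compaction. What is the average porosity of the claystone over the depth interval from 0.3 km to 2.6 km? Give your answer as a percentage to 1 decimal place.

⟨φ⟩ = (1/(Z₂−Z₁)) ∫ φ₀ e^(−cZ) dZ = φ₀·(e^(−c·Z₁) − e^(−c·Z₂)) / (c·(Z₂−Z₁))
e^(−0.54×0.3) = 0.8504; e^(−0.54×2.6) = 0.2456
⟨φ⟩ = 0.62 × (0.8504 − 0.2456) / (0.54 × 2.3) = 0.62 × 0.4870 = 0.3019

30.2%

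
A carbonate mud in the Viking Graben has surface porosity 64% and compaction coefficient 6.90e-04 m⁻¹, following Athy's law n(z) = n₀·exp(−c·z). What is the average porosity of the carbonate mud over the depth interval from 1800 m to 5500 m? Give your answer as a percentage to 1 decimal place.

Working in km (1 km = 1000 m; c in km⁻¹ = c in m⁻¹ × 1000):
⟨n⟩ = (1/(z₂−z₁)) ∫ n₀ e^(−cz) dz = n₀·(e^(−c·z₁) − e^(−c·z₂)) / (c·(z₂−z₁))
e^(−0.69×1.8) = 0.2888; e^(−0.69×5.5) = 0.0225
⟨n⟩ = 0.64 × (0.2888 − 0.0225) / (0.69 × 3.7) = 0.64 × 0.1043 = 0.0668

6.7%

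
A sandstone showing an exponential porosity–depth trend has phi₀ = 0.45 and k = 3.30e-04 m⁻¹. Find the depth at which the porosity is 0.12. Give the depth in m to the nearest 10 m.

4010 m

Working in km (1 km = 1000 m; k in km⁻¹ = k in m⁻¹ × 1000):
Invert Athy's law: d = ln(phi₀/phi) / k
d = ln(0.45/0.12) / 0.33 = ln(3.75) / 0.33 = 1.3218 / 0.33 = 4.005 km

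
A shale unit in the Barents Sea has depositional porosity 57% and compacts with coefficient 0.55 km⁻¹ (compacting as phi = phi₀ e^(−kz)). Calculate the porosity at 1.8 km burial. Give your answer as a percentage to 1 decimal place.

phi = phi₀·exp(−k·z) = 0.57 × exp(−0.55 × 1.8) = 0.57 × exp(−0.99)
  = 0.57 × 0.3716 = 0.2118

21.2%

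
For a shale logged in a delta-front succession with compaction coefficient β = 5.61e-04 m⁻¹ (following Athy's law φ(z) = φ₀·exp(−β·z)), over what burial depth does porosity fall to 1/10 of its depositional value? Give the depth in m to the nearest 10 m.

4100 m

Working in km (1 km = 1000 m; β in km⁻¹ = β in m⁻¹ × 1000):
φ/φ₀ = 1/10 ⇒ exp(−β·z) = 1/10 ⇒ z = ln(10) / β
z = 2.3026 / 0.561 = 4.104 km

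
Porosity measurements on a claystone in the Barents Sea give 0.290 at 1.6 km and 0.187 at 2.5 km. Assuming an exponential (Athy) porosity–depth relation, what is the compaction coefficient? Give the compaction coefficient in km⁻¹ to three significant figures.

0.488 km⁻¹

Athy: φ(d) = φ₀ e^(−cd) ⇒ φ₁/φ₂ = e^{c(d₂−d₁)} ⇒ c = ln(φ₁/φ₂)/(d₂−d₁)
c = ln(0.29/0.187) / (2.5 − 1.6) = ln(1.551) / 0.9 = 0.4388 / 0.9 = 0.4875 km⁻¹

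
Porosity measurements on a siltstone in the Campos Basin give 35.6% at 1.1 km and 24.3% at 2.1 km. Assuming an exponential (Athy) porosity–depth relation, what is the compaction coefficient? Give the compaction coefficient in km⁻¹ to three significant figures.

0.382 km⁻¹

Athy: n(Z) = n₀ e^(−βZ) ⇒ n₁/n₂ = e^{β(Z₂−Z₁)} ⇒ β = ln(n₁/n₂)/(Z₂−Z₁)
β = ln(0.356/0.243) / (2.1 − 1.1) = ln(1.465) / 1 = 0.3819 / 1 = 0.3819 km⁻¹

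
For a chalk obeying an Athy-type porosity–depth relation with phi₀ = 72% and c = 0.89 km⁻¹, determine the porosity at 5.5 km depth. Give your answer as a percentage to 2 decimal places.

phi = phi₀·exp(−c·d) = 0.72 × exp(−0.89 × 5.5) = 0.72 × exp(−4.895)
  = 0.72 × 0.0075 = 0.0054

0.54%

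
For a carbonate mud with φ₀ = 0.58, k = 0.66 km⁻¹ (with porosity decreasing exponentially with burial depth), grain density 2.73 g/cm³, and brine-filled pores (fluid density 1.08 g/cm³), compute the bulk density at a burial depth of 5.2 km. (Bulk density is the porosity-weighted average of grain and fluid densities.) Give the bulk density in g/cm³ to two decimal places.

2.70 g/cm³

Porosity at depth: φ = 0.58·exp(−0.66×5.2) = 0.58×0.0323 = 0.0187
Bulk density: ρ_b = (1−φ)ρ_g + φ·ρ_f = 0.9813×2.73 + 0.0187×1.08
       = 2.679 + 0.020 = 2.699 g/cm³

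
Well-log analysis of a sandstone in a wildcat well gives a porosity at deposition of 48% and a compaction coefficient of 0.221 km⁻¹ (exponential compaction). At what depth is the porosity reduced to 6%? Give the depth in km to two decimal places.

Invert Athy's law: Z = ln(phi₀/phi) / k
Z = ln(0.48/0.06) / 0.221 = ln(8) / 0.221 = 2.0794 / 0.221 = 9.409 km

9.41 km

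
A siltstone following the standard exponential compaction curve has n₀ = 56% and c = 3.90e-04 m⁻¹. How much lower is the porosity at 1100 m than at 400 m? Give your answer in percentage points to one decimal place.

11.4 percentage points

Working in km (1 km = 1000 m; c in km⁻¹ = c in m⁻¹ × 1000):
n(0.4) = 0.56·e^(−0.39×0.4) = 0.4791
n(1.1) = 0.56·e^(−0.39×1.1) = 0.3646
Δn = 0.4791 − 0.3646 = 0.1145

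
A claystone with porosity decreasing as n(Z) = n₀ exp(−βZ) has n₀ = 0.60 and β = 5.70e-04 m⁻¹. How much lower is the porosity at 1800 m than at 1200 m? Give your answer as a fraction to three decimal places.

Working in km (1 km = 1000 m; β in km⁻¹ = β in m⁻¹ × 1000):
n(1.2) = 0.6·e^(−0.57×1.2) = 0.3028
n(1.8) = 0.6·e^(−0.57×1.8) = 0.2151
Δn = 0.3028 − 0.2151 = 0.0877

0.088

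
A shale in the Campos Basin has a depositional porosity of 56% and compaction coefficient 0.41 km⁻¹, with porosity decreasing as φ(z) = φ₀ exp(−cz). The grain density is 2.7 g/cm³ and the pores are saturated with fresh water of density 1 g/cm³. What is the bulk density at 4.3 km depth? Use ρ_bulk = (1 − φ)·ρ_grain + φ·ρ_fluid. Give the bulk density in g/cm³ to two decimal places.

Porosity at depth: φ = 0.56·exp(−0.41×4.3) = 0.56×0.1715 = 0.0961
Bulk density: ρ_b = (1−φ)ρ_g + φ·ρ_f = 0.9039×2.7 + 0.0961×1
       = 2.441 + 0.096 = 2.537 g/cm³

2.54 g/cm³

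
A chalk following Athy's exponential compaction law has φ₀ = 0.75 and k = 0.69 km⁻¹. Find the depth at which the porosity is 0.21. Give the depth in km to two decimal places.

1.84 km

Invert Athy's law: d = ln(φ₀/φ) / k
d = ln(0.75/0.21) / 0.69 = ln(3.571) / 0.69 = 1.2730 / 0.69 = 1.845 km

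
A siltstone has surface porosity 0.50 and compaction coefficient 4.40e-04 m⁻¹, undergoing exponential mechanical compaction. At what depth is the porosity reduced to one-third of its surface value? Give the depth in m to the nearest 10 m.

Working in km (1 km = 1000 m; β in km⁻¹ = β in m⁻¹ × 1000):
φ/φ₀ = 1/3 ⇒ exp(−β·Z) = 1/3 ⇒ Z = ln(3) / β
Z = 1.0986 / 0.44 = 2.497 km

2500 m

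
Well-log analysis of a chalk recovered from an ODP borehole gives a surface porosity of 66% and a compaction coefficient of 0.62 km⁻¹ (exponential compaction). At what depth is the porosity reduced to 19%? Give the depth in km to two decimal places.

Invert Athy's law: d = ln(phi₀/phi) / β
d = ln(0.66/0.19) / 0.62 = ln(3.474) / 0.62 = 1.2452 / 0.62 = 2.008 km

2.01 km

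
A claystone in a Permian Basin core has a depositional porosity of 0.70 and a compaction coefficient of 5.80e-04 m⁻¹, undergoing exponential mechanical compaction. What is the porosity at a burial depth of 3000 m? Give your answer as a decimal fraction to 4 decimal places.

0.1229

Working in km (1 km = 1000 m; β in km⁻¹ = β in m⁻¹ × 1000):
n = n₀·exp(−β·Z) = 0.7 × exp(−0.58 × 3) = 0.7 × exp(−1.74)
  = 0.7 × 0.1755 = 0.1229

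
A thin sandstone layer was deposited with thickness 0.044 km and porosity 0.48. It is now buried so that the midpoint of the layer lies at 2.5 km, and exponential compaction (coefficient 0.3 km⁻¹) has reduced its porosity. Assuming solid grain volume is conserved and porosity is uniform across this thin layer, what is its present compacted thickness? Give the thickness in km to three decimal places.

0.030 km

Porosity at 2.5 km: φ = 0.48·exp(−0.3×2.5) = 0.2267
Solid-volume conservation: h(1−φ) = h₀(1−φ₀) ⇒ h = h₀·(1−φ₀)/(1−φ)
h = 0.044 × (1 − 0.48)/(1 − 0.2267) = 0.044 × 0.6725 = 0.0296 km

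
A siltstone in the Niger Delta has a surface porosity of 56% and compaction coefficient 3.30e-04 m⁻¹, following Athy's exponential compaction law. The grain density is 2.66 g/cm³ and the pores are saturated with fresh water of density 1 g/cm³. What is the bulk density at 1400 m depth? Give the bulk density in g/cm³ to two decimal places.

Working in km (1 km = 1000 m; c in km⁻¹ = c in m⁻¹ × 1000):
Porosity at depth: phi = 0.56·exp(−0.33×1.4) = 0.56×0.6300 = 0.3528
Bulk density: ρ_b = (1−phi)ρ_g + phi·ρ_f = 0.6472×2.66 + 0.3528×1
       = 1.722 + 0.353 = 2.074 g/cm³

2.07 g/cm³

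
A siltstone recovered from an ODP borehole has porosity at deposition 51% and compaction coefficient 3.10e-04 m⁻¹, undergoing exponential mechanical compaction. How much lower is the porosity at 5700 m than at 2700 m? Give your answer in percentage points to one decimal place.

Working in km (1 km = 1000 m; c in km⁻¹ = c in m⁻¹ × 1000):
phi(2.7) = 0.51·e^(−0.31×2.7) = 0.2208
phi(5.7) = 0.51·e^(−0.31×5.7) = 0.0871
Δphi = 0.2208 − 0.0871 = 0.1337

13.4 percentage points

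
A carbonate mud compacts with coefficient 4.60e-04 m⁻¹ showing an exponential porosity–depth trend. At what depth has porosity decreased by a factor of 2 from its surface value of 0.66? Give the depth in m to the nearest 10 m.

1510 m

Working in km (1 km = 1000 m; β in km⁻¹ = β in m⁻¹ × 1000):
n/n₀ = 1/2 ⇒ exp(−β·z) = 1/2 ⇒ z = ln(2) / β
z = 0.6931 / 0.46 = 1.507 km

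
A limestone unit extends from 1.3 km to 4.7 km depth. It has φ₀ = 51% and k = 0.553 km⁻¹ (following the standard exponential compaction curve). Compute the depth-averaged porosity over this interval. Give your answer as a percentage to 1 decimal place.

11.2%

⟨φ⟩ = (1/(Z₂−Z₁)) ∫ φ₀ e^(−kZ) dZ = φ₀·(e^(−k·Z₁) − e^(−k·Z₂)) / (k·(Z₂−Z₁))
e^(−0.553×1.3) = 0.4873; e^(−0.553×4.7) = 0.0743
⟨φ⟩ = 0.51 × (0.4873 − 0.0743) / (0.553 × 3.4) = 0.51 × 0.2196 = 0.1120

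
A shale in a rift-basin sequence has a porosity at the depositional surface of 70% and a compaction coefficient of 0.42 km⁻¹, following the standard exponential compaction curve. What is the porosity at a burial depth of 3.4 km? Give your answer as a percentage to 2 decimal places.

φ = φ₀·exp(−k·d) = 0.7 × exp(−0.42 × 3.4) = 0.7 × exp(−1.428)
  = 0.7 × 0.2398 = 0.1679

16.79%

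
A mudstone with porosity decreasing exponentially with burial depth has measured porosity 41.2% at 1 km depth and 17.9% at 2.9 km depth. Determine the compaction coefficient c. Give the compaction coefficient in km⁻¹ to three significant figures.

Athy: n(d) = n₀ e^(−cd) ⇒ n₁/n₂ = e^{c(d₂−d₁)} ⇒ c = ln(n₁/n₂)/(d₂−d₁)
c = ln(0.412/0.179) / (2.9 − 1) = ln(2.302) / 1.9 = 0.8336 / 1.9 = 0.4388 km⁻¹

0.439 km⁻¹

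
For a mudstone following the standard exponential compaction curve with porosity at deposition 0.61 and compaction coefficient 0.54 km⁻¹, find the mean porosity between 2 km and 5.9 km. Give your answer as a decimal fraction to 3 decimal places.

0.086

⟨n⟩ = (1/(z₂−z₁)) ∫ n₀ e^(−βz) dz = n₀·(e^(−β·z₁) − e^(−β·z₂)) / (β·(z₂−z₁))
e^(−0.54×2) = 0.3396; e^(−0.54×5.9) = 0.0413
⟨n⟩ = 0.61 × (0.3396 − 0.0413) / (0.54 × 3.9) = 0.61 × 0.1416 = 0.0864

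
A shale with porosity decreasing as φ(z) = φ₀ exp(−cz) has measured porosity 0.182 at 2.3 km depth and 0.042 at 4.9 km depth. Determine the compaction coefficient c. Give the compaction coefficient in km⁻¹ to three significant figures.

Athy: φ(z) = φ₀ e^(−cz) ⇒ φ₁/φ₂ = e^{c(z₂−z₁)} ⇒ c = ln(φ₁/φ₂)/(z₂−z₁)
c = ln(0.182/0.042) / (4.9 − 2.3) = ln(4.333) / 2.6 = 1.4663 / 2.6 = 0.564 km⁻¹

0.564 km⁻¹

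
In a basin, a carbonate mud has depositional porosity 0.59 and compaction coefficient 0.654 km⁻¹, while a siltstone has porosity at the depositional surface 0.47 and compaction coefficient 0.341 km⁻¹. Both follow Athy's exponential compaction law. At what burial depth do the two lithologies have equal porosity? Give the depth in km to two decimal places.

Set n₀ₐ e^(−kₐz) = n₀ᵦ e^(−kᵦz) ⇒ ln(n₀ₐ/n₀ᵦ) = (kₐ − kᵦ)·z
z = ln(0.59/0.47) / (0.654 − 0.341) = 0.2274 / 0.313 = 0.726 km

0.73 km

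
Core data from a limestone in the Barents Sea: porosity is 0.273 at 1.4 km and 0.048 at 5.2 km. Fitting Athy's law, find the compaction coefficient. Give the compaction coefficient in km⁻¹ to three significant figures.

Athy: n(d) = n₀ e^(−kd) ⇒ n₁/n₂ = e^{k(d₂−d₁)} ⇒ k = ln(n₁/n₂)/(d₂−d₁)
k = ln(0.273/0.048) / (5.2 − 1.4) = ln(5.688) / 3.8 = 1.7383 / 3.8 = 0.4574 km⁻¹

0.457 km⁻¹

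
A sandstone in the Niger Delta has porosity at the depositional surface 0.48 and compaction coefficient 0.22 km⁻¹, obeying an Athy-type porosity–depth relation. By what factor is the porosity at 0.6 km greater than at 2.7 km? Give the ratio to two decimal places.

φ(z₁)/φ(z₂) = e^(−k·z₁)/e^(−k·z₂) = e^{k(z₂−z₁)}
= exp(0.22 × 2.1) = exp(0.462) = 1.5872

1.59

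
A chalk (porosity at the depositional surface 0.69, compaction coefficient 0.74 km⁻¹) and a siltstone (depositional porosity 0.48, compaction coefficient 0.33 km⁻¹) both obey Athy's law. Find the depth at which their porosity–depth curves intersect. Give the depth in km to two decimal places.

Set phi₀ₐ e^(−βₐZ) = phi₀ᵦ e^(−βᵦZ) ⇒ ln(phi₀ₐ/phi₀ᵦ) = (βₐ − βᵦ)·Z
Z = ln(0.69/0.48) / (0.74 − 0.33) = 0.3629 / 0.41 = 0.885 km

0.89 km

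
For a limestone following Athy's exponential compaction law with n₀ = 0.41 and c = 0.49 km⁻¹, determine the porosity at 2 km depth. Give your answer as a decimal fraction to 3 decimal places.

0.154

n = n₀·exp(−c·z) = 0.41 × exp(−0.49 × 2) = 0.41 × exp(−0.98)
  = 0.41 × 0.3753 = 0.1539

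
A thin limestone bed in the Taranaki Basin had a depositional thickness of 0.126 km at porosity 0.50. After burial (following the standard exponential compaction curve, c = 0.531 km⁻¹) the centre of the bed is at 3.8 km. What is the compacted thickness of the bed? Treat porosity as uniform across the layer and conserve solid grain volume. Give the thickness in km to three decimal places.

Porosity at 3.8 km: phi = 0.5·exp(−0.531×3.8) = 0.0665
Solid-volume conservation: h(1−phi) = h₀(1−phi₀) ⇒ h = h₀·(1−phi₀)/(1−phi)
h = 0.126 × (1 − 0.5)/(1 − 0.0665) = 0.126 × 0.5356 = 0.0675 km

0.067 km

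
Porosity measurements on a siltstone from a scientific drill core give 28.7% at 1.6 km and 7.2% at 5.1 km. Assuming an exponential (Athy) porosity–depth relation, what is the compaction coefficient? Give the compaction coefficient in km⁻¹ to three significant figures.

Athy: φ(d) = φ₀ e^(−βd) ⇒ φ₁/φ₂ = e^{β(d₂−d₁)} ⇒ β = ln(φ₁/φ₂)/(d₂−d₁)
β = ln(0.287/0.072) / (5.1 − 1.6) = ln(3.986) / 3.5 = 1.3828 / 3.5 = 0.3951 km⁻¹

0.395 km⁻¹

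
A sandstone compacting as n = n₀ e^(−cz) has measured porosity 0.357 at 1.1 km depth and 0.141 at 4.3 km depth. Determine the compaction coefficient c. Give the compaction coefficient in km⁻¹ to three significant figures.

Athy: n(z) = n₀ e^(−cz) ⇒ n₁/n₂ = e^{c(z₂−z₁)} ⇒ c = ln(n₁/n₂)/(z₂−z₁)
c = ln(0.357/0.141) / (4.3 − 1.1) = ln(2.532) / 3.2 = 0.9290 / 3.2 = 0.2903 km⁻¹

0.290 km⁻¹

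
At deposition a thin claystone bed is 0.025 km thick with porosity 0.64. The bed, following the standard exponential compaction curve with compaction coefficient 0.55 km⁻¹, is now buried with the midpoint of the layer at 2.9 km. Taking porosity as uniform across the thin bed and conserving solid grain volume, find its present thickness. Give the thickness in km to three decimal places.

Porosity at 2.9 km: φ = 0.64·exp(−0.55×2.9) = 0.1299
Solid-volume conservation: h(1−φ) = h₀(1−φ₀) ⇒ h = h₀·(1−φ₀)/(1−φ)
h = 0.025 × (1 − 0.64)/(1 − 0.1299) = 0.025 × 0.4137 = 0.0103 km

0.010 km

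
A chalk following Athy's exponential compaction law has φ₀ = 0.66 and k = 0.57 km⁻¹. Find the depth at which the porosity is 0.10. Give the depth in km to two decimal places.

Invert Athy's law: d = ln(φ₀/φ) / k
d = ln(0.66/0.1) / 0.57 = ln(6.6) / 0.57 = 1.8871 / 0.57 = 3.311 km

3.31 km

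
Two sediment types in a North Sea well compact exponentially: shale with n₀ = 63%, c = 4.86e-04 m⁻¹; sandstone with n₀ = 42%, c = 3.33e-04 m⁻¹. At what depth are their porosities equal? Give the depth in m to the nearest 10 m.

2650 m

Working in km (1 km = 1000 m; c in km⁻¹ = c in m⁻¹ × 1000):
Set n₀ₐ e^(−cₐd) = n₀ᵦ e^(−cᵦd) ⇒ ln(n₀ₐ/n₀ᵦ) = (cₐ − cᵦ)·d
d = ln(0.63/0.42) / (0.486 − 0.333) = 0.4055 / 0.153 = 2.650 km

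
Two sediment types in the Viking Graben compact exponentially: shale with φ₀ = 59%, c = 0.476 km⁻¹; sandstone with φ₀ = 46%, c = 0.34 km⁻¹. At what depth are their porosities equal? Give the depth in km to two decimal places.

Set φ₀ₐ e^(−cₐz) = φ₀ᵦ e^(−cᵦz) ⇒ ln(φ₀ₐ/φ₀ᵦ) = (cₐ − cᵦ)·z
z = ln(0.59/0.46) / (0.476 − 0.34) = 0.2489 / 0.136 = 1.830 km

1.83 km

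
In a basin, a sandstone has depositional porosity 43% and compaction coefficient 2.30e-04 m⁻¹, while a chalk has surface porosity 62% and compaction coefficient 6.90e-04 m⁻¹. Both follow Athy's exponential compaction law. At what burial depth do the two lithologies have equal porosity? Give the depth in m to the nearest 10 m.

800 m

Working in km (1 km = 1000 m; k in km⁻¹ = k in m⁻¹ × 1000):
Set n₀ₐ e^(−kₐz) = n₀ᵦ e^(−kᵦz) ⇒ ln(n₀ₐ/n₀ᵦ) = (kₐ − kᵦ)·z
z = ln(0.43/0.62) / (0.23 − 0.69) = -0.3659 / -0.46 = 0.796 km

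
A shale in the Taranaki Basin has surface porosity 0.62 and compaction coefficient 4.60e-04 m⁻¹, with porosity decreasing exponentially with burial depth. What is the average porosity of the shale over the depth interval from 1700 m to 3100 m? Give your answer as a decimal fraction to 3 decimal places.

0.209

Working in km (1 km = 1000 m; c in km⁻¹ = c in m⁻¹ × 1000):
⟨n⟩ = (1/(d₂−d₁)) ∫ n₀ e^(−cd) dd = n₀·(e^(−c·d₁) − e^(−c·d₂)) / (c·(d₂−d₁))
e^(−0.46×1.7) = 0.4575; e^(−0.46×3.1) = 0.2403
⟨n⟩ = 0.62 × (0.4575 − 0.2403) / (0.46 × 1.4) = 0.62 × 0.3373 = 0.2091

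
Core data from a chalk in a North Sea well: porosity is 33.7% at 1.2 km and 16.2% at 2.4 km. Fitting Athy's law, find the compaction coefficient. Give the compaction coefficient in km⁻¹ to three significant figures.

Athy: phi(Z) = phi₀ e^(−cZ) ⇒ phi₁/phi₂ = e^{c(Z₂−Z₁)} ⇒ c = ln(phi₁/phi₂)/(Z₂−Z₁)
c = ln(0.337/0.162) / (2.4 − 1.2) = ln(2.08) / 1.2 = 0.7325 / 1.2 = 0.6104 km⁻¹

0.610 km⁻¹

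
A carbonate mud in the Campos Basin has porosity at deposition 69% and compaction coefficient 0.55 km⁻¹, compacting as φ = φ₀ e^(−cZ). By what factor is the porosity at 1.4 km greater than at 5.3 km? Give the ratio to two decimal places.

φ(Z₁)/φ(Z₂) = e^(−c·Z₁)/e^(−c·Z₂) = e^{c(Z₂−Z₁)}
= exp(0.55 × 3.9) = exp(2.145) = 8.5420

8.54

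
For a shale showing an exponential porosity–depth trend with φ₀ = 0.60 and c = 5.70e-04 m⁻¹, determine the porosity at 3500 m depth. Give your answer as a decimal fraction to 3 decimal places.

Working in km (1 km = 1000 m; c in km⁻¹ = c in m⁻¹ × 1000):
φ = φ₀·exp(−c·Z) = 0.6 × exp(−0.57 × 3.5) = 0.6 × exp(−1.995)
  = 0.6 × 0.1360 = 0.0816

0.082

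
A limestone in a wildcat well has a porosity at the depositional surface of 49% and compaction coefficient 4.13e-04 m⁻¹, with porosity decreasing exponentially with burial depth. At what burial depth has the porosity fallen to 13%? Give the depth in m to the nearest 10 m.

3210 m

Working in km (1 km = 1000 m; c in km⁻¹ = c in m⁻¹ × 1000):
Invert Athy's law: z = ln(φ₀/φ) / c
z = ln(0.49/0.13) / 0.413 = ln(3.769) / 0.413 = 1.3269 / 0.413 = 3.213 km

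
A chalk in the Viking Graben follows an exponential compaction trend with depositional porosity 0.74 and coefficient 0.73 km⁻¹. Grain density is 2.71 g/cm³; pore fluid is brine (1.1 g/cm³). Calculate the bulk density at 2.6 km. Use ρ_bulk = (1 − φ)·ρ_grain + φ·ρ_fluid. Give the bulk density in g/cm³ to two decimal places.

2.53 g/cm³

Porosity at depth: φ = 0.74·exp(−0.73×2.6) = 0.74×0.1499 = 0.1109
Bulk density: ρ_b = (1−φ)ρ_g + φ·ρ_f = 0.8891×2.71 + 0.1109×1.1
       = 2.409 + 0.122 = 2.531 g/cm³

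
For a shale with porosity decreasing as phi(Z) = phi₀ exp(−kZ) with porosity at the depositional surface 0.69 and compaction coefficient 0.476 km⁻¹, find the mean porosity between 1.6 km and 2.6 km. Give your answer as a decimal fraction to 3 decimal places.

⟨phi⟩ = (1/(Z₂−Z₁)) ∫ phi₀ e^(−kZ) dZ = phi₀·(e^(−k·Z₁) − e^(−k·Z₂)) / (k·(Z₂−Z₁))
e^(−0.476×1.6) = 0.4669; e^(−0.476×2.6) = 0.2901
⟨phi⟩ = 0.69 × (0.4669 − 0.2901) / (0.476 × 1) = 0.69 × 0.3715 = 0.2563

0.256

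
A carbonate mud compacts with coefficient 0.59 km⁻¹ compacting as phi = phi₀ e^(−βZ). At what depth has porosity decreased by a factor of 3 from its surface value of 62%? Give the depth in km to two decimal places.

phi/phi₀ = 1/3 ⇒ exp(−β·Z) = 1/3 ⇒ Z = ln(3) / β
Z = 1.0986 / 0.59 = 1.862 km

1.86 km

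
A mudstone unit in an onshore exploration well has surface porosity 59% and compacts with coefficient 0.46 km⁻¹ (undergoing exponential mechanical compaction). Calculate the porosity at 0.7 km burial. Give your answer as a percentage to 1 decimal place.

n = n₀·exp(−c·Z) = 0.59 × exp(−0.46 × 0.7) = 0.59 × exp(−0.322)
  = 0.59 × 0.7247 = 0.4276

42.8%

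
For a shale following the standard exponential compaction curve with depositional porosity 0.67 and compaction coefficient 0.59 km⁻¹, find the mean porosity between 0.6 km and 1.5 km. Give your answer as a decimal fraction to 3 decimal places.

0.365

⟨n⟩ = (1/(Z₂−Z₁)) ∫ n₀ e^(−βZ) dZ = n₀·(e^(−β·Z₁) − e^(−β·Z₂)) / (β·(Z₂−Z₁))
e^(−0.59×0.6) = 0.7019; e^(−0.59×1.5) = 0.4127
⟨n⟩ = 0.67 × (0.7019 − 0.4127) / (0.59 × 0.9) = 0.67 × 0.5446 = 0.3649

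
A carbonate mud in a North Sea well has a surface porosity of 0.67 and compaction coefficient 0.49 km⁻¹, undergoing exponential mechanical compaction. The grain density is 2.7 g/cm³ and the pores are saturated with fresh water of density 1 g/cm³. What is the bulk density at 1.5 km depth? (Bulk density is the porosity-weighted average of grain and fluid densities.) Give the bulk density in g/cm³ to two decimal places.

Porosity at depth: n = 0.67·exp(−0.49×1.5) = 0.67×0.4795 = 0.3213
Bulk density: ρ_b = (1−n)ρ_g + n·ρ_f = 0.6787×2.7 + 0.3213×1
       = 1.833 + 0.321 = 2.154 g/cm³

2.15 g/cm³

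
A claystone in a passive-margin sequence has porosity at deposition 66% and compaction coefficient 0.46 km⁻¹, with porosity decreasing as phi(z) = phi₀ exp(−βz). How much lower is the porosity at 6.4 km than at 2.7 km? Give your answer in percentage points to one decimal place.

phi(2.7) = 0.66·e^(−0.46×2.7) = 0.1906
phi(6.4) = 0.66·e^(−0.46×6.4) = 0.0348
Δphi = 0.1906 − 0.0348 = 0.1559

15.6 percentage points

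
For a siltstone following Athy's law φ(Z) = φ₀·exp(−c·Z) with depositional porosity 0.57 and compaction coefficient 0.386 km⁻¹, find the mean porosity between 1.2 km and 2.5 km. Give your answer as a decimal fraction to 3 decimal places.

⟨φ⟩ = (1/(Z₂−Z₁)) ∫ φ₀ e^(−cZ) dZ = φ₀·(e^(−c·Z₁) − e^(−c·Z₂)) / (c·(Z₂−Z₁))
e^(−0.386×1.2) = 0.6293; e^(−0.386×2.5) = 0.3810
⟨φ⟩ = 0.57 × (0.6293 − 0.3810) / (0.386 × 1.3) = 0.57 × 0.4948 = 0.2820

0.282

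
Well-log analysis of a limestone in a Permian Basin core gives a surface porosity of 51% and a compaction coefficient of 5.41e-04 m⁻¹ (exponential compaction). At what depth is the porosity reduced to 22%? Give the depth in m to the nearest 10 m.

Working in km (1 km = 1000 m; β in km⁻¹ = β in m⁻¹ × 1000):
Invert Athy's law: z = ln(n₀/n) / β
z = ln(0.51/0.22) / 0.541 = ln(2.318) / 0.541 = 0.8408 / 0.541 = 1.554 km

1550 m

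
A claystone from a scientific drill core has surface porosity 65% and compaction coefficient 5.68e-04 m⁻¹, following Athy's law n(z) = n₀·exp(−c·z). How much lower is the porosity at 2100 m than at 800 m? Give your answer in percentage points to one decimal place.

Working in km (1 km = 1000 m; c in km⁻¹ = c in m⁻¹ × 1000):
n(0.8) = 0.65·e^(−0.568×0.8) = 0.4126
n(2.1) = 0.65·e^(−0.568×2.1) = 0.1972
Δn = 0.4126 − 0.1972 = 0.2154

21.5 percentage points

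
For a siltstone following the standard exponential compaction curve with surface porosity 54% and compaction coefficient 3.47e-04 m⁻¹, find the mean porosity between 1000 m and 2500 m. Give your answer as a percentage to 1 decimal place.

29.8%

Working in km (1 km = 1000 m; β in km⁻¹ = β in m⁻¹ × 1000):
⟨phi⟩ = (1/(d₂−d₁)) ∫ phi₀ e^(−βd) dd = phi₀·(e^(−β·d₁) − e^(−β·d₂)) / (β·(d₂−d₁))
e^(−0.347×1) = 0.7068; e^(−0.347×2.5) = 0.4200
⟨phi⟩ = 0.54 × (0.7068 − 0.4200) / (0.347 × 1.5) = 0.54 × 0.5510 = 0.2975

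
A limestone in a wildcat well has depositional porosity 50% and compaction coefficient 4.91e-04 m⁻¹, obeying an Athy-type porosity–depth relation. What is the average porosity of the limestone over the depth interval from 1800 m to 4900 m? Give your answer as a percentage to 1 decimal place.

Working in km (1 km = 1000 m; k in km⁻¹ = k in m⁻¹ × 1000):
⟨phi⟩ = (1/(d₂−d₁)) ∫ phi₀ e^(−kd) dd = phi₀·(e^(−k·d₁) − e^(−k·d₂)) / (k·(d₂−d₁))
e^(−0.491×1.8) = 0.4132; e^(−0.491×4.9) = 0.0902
⟨phi⟩ = 0.5 × (0.4132 − 0.0902) / (0.491 × 3.1) = 0.5 × 0.2122 = 0.1061

10.6%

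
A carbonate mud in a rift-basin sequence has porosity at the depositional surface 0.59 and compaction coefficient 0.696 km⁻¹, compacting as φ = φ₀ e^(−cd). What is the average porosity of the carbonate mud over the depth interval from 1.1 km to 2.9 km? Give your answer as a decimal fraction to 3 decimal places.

0.156

⟨φ⟩ = (1/(d₂−d₁)) ∫ φ₀ e^(−cd) dd = φ₀·(e^(−c·d₁) − e^(−c·d₂)) / (c·(d₂−d₁))
e^(−0.696×1.1) = 0.4651; e^(−0.696×2.9) = 0.1329
⟨φ⟩ = 0.59 × (0.4651 − 0.1329) / (0.696 × 1.8) = 0.59 × 0.2652 = 0.1564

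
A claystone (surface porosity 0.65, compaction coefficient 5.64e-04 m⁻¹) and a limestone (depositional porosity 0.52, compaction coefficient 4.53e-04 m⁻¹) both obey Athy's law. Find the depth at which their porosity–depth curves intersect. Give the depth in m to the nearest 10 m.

2010 m

Working in km (1 km = 1000 m; β in km⁻¹ = β in m⁻¹ × 1000):
Set phi₀ₐ e^(−βₐz) = phi₀ᵦ e^(−βᵦz) ⇒ ln(phi₀ₐ/phi₀ᵦ) = (βₐ − βᵦ)·z
z = ln(0.65/0.52) / (0.564 − 0.453) = 0.2231 / 0.111 = 2.010 km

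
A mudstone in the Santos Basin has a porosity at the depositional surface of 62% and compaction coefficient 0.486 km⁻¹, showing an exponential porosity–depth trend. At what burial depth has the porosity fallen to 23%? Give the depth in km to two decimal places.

Invert Athy's law: d = ln(φ₀/φ) / β
d = ln(0.62/0.23) / 0.486 = ln(2.696) / 0.486 = 0.9916 / 0.486 = 2.040 km

2.04 km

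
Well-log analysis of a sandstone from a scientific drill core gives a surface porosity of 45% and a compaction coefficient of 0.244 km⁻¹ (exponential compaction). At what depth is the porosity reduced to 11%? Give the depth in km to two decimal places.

5.77 km

Invert Athy's law: d = ln(n₀/n) / k
d = ln(0.45/0.11) / 0.244 = ln(4.091) / 0.244 = 1.4088 / 0.244 = 5.774 km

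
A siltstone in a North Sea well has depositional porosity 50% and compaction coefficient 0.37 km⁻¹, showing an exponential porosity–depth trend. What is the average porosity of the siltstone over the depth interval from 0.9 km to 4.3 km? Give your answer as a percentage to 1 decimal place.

⟨φ⟩ = (1/(d₂−d₁)) ∫ φ₀ e^(−cd) dd = φ₀·(e^(−c·d₁) − e^(−c·d₂)) / (c·(d₂−d₁))
e^(−0.37×0.9) = 0.7168; e^(−0.37×4.3) = 0.2037
⟨φ⟩ = 0.5 × (0.7168 − 0.2037) / (0.37 × 3.4) = 0.5 × 0.4078 = 0.2039

20.4%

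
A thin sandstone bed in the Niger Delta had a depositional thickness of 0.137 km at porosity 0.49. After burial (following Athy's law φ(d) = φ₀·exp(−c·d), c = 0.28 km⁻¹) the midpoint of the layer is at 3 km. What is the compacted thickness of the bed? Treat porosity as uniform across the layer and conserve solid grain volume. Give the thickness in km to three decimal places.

0.089 km

Porosity at 3 km: φ = 0.49·exp(−0.28×3) = 0.2115
Solid-volume conservation: h(1−φ) = h₀(1−φ₀) ⇒ h = h₀·(1−φ₀)/(1−φ)
h = 0.137 × (1 − 0.49)/(1 − 0.2115) = 0.137 × 0.6468 = 0.0886 km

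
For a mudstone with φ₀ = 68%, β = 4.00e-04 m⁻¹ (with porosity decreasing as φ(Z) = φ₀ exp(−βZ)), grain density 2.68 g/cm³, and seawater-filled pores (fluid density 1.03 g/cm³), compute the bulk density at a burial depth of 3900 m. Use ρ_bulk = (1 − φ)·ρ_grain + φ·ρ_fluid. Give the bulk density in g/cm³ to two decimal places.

2.44 g/cm³

Working in km (1 km = 1000 m; β in km⁻¹ = β in m⁻¹ × 1000):
Porosity at depth: φ = 0.68·exp(−0.4×3.9) = 0.68×0.2101 = 0.1429
Bulk density: ρ_b = (1−φ)ρ_g + φ·ρ_f = 0.8571×2.68 + 0.1429×1.03
       = 2.297 + 0.147 = 2.444 g/cm³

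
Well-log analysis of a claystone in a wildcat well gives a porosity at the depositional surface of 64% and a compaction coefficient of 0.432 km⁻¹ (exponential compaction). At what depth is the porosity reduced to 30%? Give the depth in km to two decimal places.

Invert Athy's law: d = ln(n₀/n) / c
d = ln(0.64/0.3) / 0.432 = ln(2.133) / 0.432 = 0.7577 / 0.432 = 1.754 km

1.75 km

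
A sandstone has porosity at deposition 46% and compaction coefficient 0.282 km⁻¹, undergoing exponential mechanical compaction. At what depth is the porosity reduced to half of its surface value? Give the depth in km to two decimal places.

n/n₀ = 1/2 ⇒ exp(−k·d) = 1/2 ⇒ d = ln(2) / k
d = 0.6931 / 0.282 = 2.458 km

2.46 km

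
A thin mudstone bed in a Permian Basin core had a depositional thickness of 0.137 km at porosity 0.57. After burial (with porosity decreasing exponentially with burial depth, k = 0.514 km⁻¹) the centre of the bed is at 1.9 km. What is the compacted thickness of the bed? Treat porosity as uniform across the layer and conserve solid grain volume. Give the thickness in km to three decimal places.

Porosity at 1.9 km: φ = 0.57·exp(−0.514×1.9) = 0.2147
Solid-volume conservation: h(1−φ) = h₀(1−φ₀) ⇒ h = h₀·(1−φ₀)/(1−φ)
h = 0.137 × (1 − 0.57)/(1 − 0.2147) = 0.137 × 0.5475 = 0.0750 km

0.075 km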